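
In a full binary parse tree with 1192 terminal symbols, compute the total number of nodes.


Leaf nodes (terminals): 1192
Internal nodes = n - 1 = 1192 - 1 = 1191
Total = leaves + internal = 1192 + 1191 = 2383

2383


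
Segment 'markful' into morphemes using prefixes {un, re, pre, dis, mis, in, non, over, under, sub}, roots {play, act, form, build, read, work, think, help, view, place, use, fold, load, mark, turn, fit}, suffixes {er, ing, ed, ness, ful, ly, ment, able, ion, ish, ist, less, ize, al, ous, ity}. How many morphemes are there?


Segmenting 'markful' against the inventory:
  'mark' -> root (morpheme 1)
  'ful' -> suffix (morpheme 2)
Total morphemes: 2

2


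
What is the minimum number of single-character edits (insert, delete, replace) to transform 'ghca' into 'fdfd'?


Building DP table for s1='ghca' (len 4) and s2='fdfd' (len 4):
       f  d  f  d
    0  1  2  3  4
  g 1  1  2  3  4
  h 2  2  2  3  4
  c 3  3  3  3  4
  a 4  4  4  4  4
Edit distance = dp[4][4] = 4

4


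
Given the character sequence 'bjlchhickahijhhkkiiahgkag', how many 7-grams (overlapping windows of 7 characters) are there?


String 'bjlchhickahijhhkkiiahgkag' has length L = 25.
Number of overlapping n-grams = L - n + 1
Substituting: 25 - 7 + 1 = 19

19


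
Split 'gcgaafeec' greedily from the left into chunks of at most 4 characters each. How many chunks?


'gcgaafeec' has 9 characters.
Chunking with max size 4:
  Chunk 1: 'gcga' (positions 0-3)
  Chunk 2: 'afee' (positions 4-7)
  Chunk 3: 'c' (positions 8-8)
Total chunks: ceil(9 / 4) = 3

3


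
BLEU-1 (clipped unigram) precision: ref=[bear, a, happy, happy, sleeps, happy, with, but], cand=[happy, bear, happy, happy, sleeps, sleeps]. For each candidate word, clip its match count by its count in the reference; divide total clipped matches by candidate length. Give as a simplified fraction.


Reference word counts: {'a': 1, 'bear': 1, 'but': 1, 'happy': 3, 'sleeps': 1, 'with': 1}
Checking each candidate word (with clipping):
  'happy' -> in reference (ref count 3, used 1/3) -> match (matches: 1)
  'bear' -> in reference (ref count 1, used 1/1) -> match (matches: 2)
  'happy' -> in reference (ref count 3, used 2/3) -> match (matches: 3)
  'happy' -> in reference (ref count 3, used 3/3) -> match (matches: 4)
  'sleeps' -> in reference (ref count 1, used 1/1) -> match (matches: 5)
  'sleeps' -> ref count 1 already used up (1/1) -> clipped, no match (matches: 5)
Clipped matches: 5, Candidate length: 6
Precision = 5/6

5/6


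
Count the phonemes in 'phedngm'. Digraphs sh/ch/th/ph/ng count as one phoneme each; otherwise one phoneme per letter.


Parsing 'phedngm' greedily, digraphs first:
  'ph' -> digraph (1 consonant phoneme) (phonemes so far: 1)
  'e' -> vowel phoneme (phonemes so far: 2)
  'd' -> consonant phoneme (phonemes so far: 3)
  'ng' -> digraph (1 consonant phoneme) (phonemes so far: 4)
  'm' -> consonant phoneme (phonemes so far: 5)
Total phonemes: 5

5


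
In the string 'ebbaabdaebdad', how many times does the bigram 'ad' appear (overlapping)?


Scanning 'ebbaabdaebdad' for bigram 'ad':
  Position 0: 'eb' -> no
  Position 1: 'bb' -> no
  Position 2: 'ba' -> no
  Position 3: 'aa' -> no
  Position 4: 'ab' -> no
  Position 5: 'bd' -> no
  Position 6: 'da' -> no
  Position 7: 'ae' -> no
  Position 8: 'eb' -> no
  Position 9: 'bd' -> no
  Position 10: 'da' -> no
  Position 11: 'ad' -> MATCH
Total matches: 1

1


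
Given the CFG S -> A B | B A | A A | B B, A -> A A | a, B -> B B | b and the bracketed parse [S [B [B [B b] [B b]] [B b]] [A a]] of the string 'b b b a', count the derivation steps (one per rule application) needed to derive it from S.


Every bracketed nonterminal node [X ...] in the tree is produced by exactly one rule application.
Reading the tree off as a leftmost derivation:
  Step 1: S  =>  B A   (applied S -> B A)
  Step 2: B A  =>  B B A   (applied B -> B B)
  Step 3: B B A  =>  B B B A   (applied B -> B B)
  Step 4: B B B A  =>  b B B A   (applied B -> b)
  Step 5: b B B A  =>  b b B A   (applied B -> b)
  Step 6: b b B A  =>  b b b A   (applied B -> b)
  Step 7: b b b A  =>  b b b a   (applied A -> a)
Final yield: b b b a
Total rewrite steps: 7

7


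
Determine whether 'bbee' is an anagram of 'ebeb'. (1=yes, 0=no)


Sort characters of 'bbee': 'bbee'
Sort characters of 'ebeb': 'bbee'
Sorted forms match -> they ARE anagrams
Result: 1

1


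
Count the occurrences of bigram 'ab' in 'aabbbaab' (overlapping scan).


Scanning 'aabbbaab' for bigram 'ab':
  Position 0: 'aa' -> no
  Position 1: 'ab' -> MATCH
  Position 2: 'bb' -> no
  Position 3: 'bb' -> no
  Position 4: 'ba' -> no
  Position 5: 'aa' -> no
  Position 6: 'ab' -> MATCH
Total matches: 2

2


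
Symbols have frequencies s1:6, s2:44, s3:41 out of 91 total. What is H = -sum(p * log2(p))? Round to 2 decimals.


Computing entropy H = -sum(p_i * log2(p_i)):
  s1: p = 6/91 = 0.0659, -p*log2(p) = 0.2586
  s2: p = 44/91 = 0.4835, -p*log2(p) = 0.5069
  s3: p = 41/91 = 0.4505, -p*log2(p) = 0.5182
H = sum of terms = 1.2837
Rounded to 2 decimals: 1.28

1.28


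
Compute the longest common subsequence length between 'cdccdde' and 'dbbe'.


DP table for LCS of 'cdccdde' and 'dbbe':
       d  b  b  e
    0  0  0  0  0
  c 0  0  0  0  0
  d 0  1  1  1  1
  c 0  1  1  1  1
  c 0  1  1  1  1
  d 0  1  1  1  1
  d 0  1  1  1  1
  e 0  1  1  1  2
LCS: 'de'
LCS length = 2

2


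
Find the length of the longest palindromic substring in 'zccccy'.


Scanning 'zccccy' for palindromic substrings.
Substring at positions 1-4: 'cccc'.
Check: reverse('cccc') = 'cccc' -> palindrome confirmed.
Neighbouring characters ('z' / 'y') break symmetry, so it cannot extend further.
No longer palindromic substring exists; longest length = 4

4


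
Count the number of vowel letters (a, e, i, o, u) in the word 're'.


Scanning each character of 're':
  Position 1: 'r' -> consonant (running count: 0)
  Position 2: 'e' -> vowel (running count: 1)
Total vowels: 1

1


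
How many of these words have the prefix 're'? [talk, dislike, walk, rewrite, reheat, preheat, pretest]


Checking each word for prefix 're':
  'talk' -> no (count: 0)
  'dislike' -> no (count: 0)
  'walk' -> no (count: 0)
  'rewrite' -> YES, starts with 're' (count: 1)
  'reheat' -> YES, starts with 're' (count: 2)
  'preheat' -> no (count: 2)
  'pretest' -> no (count: 2)
Total with prefix 're': 2

2


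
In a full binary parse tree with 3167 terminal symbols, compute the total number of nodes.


Leaf nodes (terminals): 3167
Internal nodes = n - 1 = 3167 - 1 = 3166
Total = leaves + internal = 3167 + 3166 = 6333

6333


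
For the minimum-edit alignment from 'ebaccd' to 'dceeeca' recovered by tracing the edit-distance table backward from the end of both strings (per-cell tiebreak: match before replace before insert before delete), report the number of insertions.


Edit distance = 6. Backtracking from cell (6, 7) with preference match > replace > insert > delete,
then listing the resulting alignment 'ebaccd' -> 'dceeeca' left to right:
  Step 1: insert 'd' [insertion #1]
  Step 2: replace e->c
  Step 3: replace b->e
  Step 4: replace a->e
  Step 5: replace c->e
  Step 6: keep 'c'
  Step 7: replace d->a
Total insertions: 1

1


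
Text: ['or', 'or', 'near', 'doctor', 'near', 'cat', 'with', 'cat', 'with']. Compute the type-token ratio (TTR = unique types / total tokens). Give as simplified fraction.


Tokens: 9
Unique types: ('cat', 'doctor', 'near', 'or', 'with') = 5
TTR = 5/9
Already in lowest terms.

5/9


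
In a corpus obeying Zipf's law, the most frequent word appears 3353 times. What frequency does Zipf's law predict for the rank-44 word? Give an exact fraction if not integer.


Zipf's law: freq(rank) = f1 / rank
f1 = 3353, rank = 44
freq = 3353 / 44
GCD(3353, 44) = 1
Simplified: 3353/44

3353/44


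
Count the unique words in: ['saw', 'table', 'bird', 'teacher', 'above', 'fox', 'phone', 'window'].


Listing all tokens and tracking unique types:
  Token 1: 'saw' -> NEW (unique so far: 1)
  Token 2: 'table' -> NEW (unique so far: 2)
  Token 3: 'bird' -> NEW (unique so far: 3)
  Token 4: 'teacher' -> NEW (unique so far: 4)
  Token 5: 'above' -> NEW (unique so far: 5)
  Token 6: 'fox' -> NEW (unique so far: 6)
  Token 7: 'phone' -> NEW (unique so far: 7)
  Token 8: 'window' -> NEW (unique so far: 8)
Unique types: ('above', 'bird', 'fox', 'phone', 'saw', 'table', 'teacher', 'window')
Vocabulary size: 8

8


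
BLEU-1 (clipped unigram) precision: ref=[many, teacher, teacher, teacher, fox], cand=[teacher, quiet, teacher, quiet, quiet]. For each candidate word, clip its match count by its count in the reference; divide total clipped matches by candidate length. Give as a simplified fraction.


Reference word counts: {'fox': 1, 'many': 1, 'teacher': 3}
Checking each candidate word (with clipping):
  'teacher' -> in reference (ref count 3, used 1/3) -> match (matches: 1)
  'quiet' -> not in reference -> no match (matches: 1)
  'teacher' -> in reference (ref count 3, used 2/3) -> match (matches: 2)
  'quiet' -> not in reference -> no match (matches: 2)
  'quiet' -> not in reference -> no match (matches: 2)
Clipped matches: 2, Candidate length: 5
Precision = 2/5

2/5


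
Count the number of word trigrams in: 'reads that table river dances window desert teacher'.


Word trigrams from [8] words:
  Trigram 1: (reads that table)
  Trigram 2: (that table river)
  Trigram 3: (table river dances)
  Trigram 4: (river dances window)
  Trigram 5: (dances window desert)
  Trigram 6: (window desert teacher)
Total word trigrams: 8 - 2 = 6

6


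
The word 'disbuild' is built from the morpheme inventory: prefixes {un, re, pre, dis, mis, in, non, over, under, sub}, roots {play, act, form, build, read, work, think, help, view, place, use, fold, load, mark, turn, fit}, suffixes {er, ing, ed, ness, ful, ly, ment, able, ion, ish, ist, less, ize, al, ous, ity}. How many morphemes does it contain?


Segmenting 'disbuild' against the inventory:
  'dis' -> prefix (morpheme 1)
  'build' -> root (morpheme 2)
Total morphemes: 2

2


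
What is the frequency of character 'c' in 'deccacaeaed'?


Scanning 'deccacaeaed' for 'c':
  Position 2: 'c' -> MATCH (count: 1)
  Position 3: 'c' -> MATCH (count: 2)
  Position 5: 'c' -> MATCH (count: 3)
Total occurrences of 'c': 3

3


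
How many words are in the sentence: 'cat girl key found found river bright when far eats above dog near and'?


Counting words by splitting on spaces:
  Word 1: 'cat'
  Word 2: 'girl'
  Word 3: 'key'
  Word 4: 'found'
  Word 5: 'found'
  Word 6: 'river'
  Word 7: 'bright'
  Word 8: 'when'
  Word 9: 'far'
  Word 10: 'eats'
  Word 11: 'above'
  Word 12: 'dog'
  Word 13: 'near'
  Word 14: 'and'
Total words: 14

14


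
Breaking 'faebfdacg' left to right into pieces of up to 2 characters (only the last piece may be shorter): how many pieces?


'faebfdacg' has 9 characters.
Chunking with max size 2:
  Chunk 1: 'fa' (positions 0-1)
  Chunk 2: 'eb' (positions 2-3)
  Chunk 3: 'fd' (positions 4-5)
  Chunk 4: 'ac' (positions 6-7)
  Chunk 5: 'g' (positions 8-8)
Total chunks: ceil(9 / 2) = 5

5


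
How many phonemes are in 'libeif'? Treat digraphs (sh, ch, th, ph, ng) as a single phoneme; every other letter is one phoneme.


Parsing 'libeif' greedily, digraphs first:
  'l' -> consonant phoneme (phonemes so far: 1)
  'i' -> vowel phoneme (phonemes so far: 2)
  'b' -> consonant phoneme (phonemes so far: 3)
  'e' -> vowel phoneme (phonemes so far: 4)
  'i' -> vowel phoneme (phonemes so far: 5)
  'f' -> consonant phoneme (phonemes so far: 6)
Total phonemes: 6

6


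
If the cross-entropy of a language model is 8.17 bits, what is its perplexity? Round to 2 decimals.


Perplexity formula: PP = 2^H
H = 8.17
PP = 2^8.17
Decompose: 2^8.17 = 2^8 * 2^0.17
2^8 = 256, 2^0.17 ~ 1.1250585
PP ~ 256 * 1.1250585 = 288.0149760
Rounded to 2 decimals: 288.01

288.01


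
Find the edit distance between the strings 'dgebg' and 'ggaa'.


Building DP table for s1='dgebg' (len 5) and s2='ggaa' (len 4):
       g  g  a  a
    0  1  2  3  4
  d 1  1  2  3  4
  g 2  1  1  2  3
  e 3  2  2  2  3
  b 4  3  3  3  3
  g 5  4  3  4  4
Edit distance = dp[5][4] = 4

4


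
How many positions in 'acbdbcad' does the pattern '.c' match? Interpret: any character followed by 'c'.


Pattern: .c means any character followed by 'c'.
Scanning 'acbdbcad' position-by-position:
  Pos 0: window 'ac' -> MATCH
  Pos 1: window 'cb' -> no
  Pos 2: window 'bd' -> no
  Pos 3: window 'db' -> no
  Pos 4: window 'bc' -> MATCH
  Pos 5: window 'ca' -> no
  Pos 6: window 'ad' -> no
  Pos 7: window 'd' -> no
Total matches: 2

2


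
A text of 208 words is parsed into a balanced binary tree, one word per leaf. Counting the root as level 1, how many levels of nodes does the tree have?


In a balanced binary tree with n leaves the deepest leaf is ceil(log2(n)) edges below the root,
so counting node levels inclusive of root and leaves gives ceil(log2(n)) + 1 levels.
log2(208) = 7.7004
ceil(7.7004) = 8
levels = 8 + 1 = 9

9


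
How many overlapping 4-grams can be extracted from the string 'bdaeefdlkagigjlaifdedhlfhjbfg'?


String 'bdaeefdlkagigjlaifdedhlfhjbfg' has length L = 29.
Number of overlapping n-grams = L - n + 1
Substituting: 29 - 4 + 1 = 26

26


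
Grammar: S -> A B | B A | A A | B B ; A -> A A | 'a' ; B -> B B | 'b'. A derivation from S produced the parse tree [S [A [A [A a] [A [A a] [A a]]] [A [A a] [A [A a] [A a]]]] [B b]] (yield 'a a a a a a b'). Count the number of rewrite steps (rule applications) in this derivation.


Every bracketed nonterminal node [X ...] in the tree is produced by exactly one rule application.
Reading the tree off as a leftmost derivation:
  Step 1: S  =>  A B   (applied S -> A B)
  Step 2: A B  =>  A A B   (applied A -> A A)
  Step 3: A A B  =>  A A A B   (applied A -> A A)
  Step 4: A A A B  =>  a A A B   (applied A -> a)
  Step 5: a A A B  =>  a A A A B   (applied A -> A A)
  Step 6: a A A A B  =>  a a A A B   (applied A -> a)
  Step 7: a a A A B  =>  a a a A B   (applied A -> a)
  Step 8: a a a A B  =>  a a a A A B   (applied A -> A A)
  Step 9: a a a A A B  =>  a a a a A B   (applied A -> a)
  Step 10: a a a a A B  =>  a a a a A A B   (applied A -> A A)
  Step 11: a a a a A A B  =>  a a a a a A B   (applied A -> a)
  Step 12: a a a a a A B  =>  a a a a a a B   (applied A -> a)
  Step 13: a a a a a a B  =>  a a a a a a b   (applied B -> b)
Final yield: a a a a a a b
Total rewrite steps: 13

13


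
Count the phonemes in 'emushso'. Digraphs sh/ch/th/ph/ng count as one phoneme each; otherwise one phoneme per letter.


Parsing 'emushso' greedily, digraphs first:
  'e' -> vowel phoneme (phonemes so far: 1)
  'm' -> consonant phoneme (phonemes so far: 2)
  'u' -> vowel phoneme (phonemes so far: 3)
  'sh' -> digraph (1 consonant phoneme) (phonemes so far: 4)
  's' -> consonant phoneme (phonemes so far: 5)
  'o' -> vowel phoneme (phonemes so far: 6)
Total phonemes: 6

6


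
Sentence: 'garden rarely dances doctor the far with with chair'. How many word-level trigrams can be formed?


Word trigrams from [9] words:
  Trigram 1: (garden rarely dances)
  Trigram 2: (rarely dances doctor)
  Trigram 3: (dances doctor the)
  Trigram 4: (doctor the far)
  Trigram 5: (the far with)
  Trigram 6: (far with with)
  Trigram 7: (with with chair)
Total word trigrams: 9 - 2 = 7

7


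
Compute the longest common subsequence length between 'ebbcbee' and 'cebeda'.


DP table for LCS of 'ebbcbee' and 'cebeda':
       c  e  b  e  d  a
    0  0  0  0  0  0  0
  e 0  0  1  1  1  1  1
  b 0  0  1  2  2  2  2
  b 0  0  1  2  2  2  2
  c 0  1  1  2  2  2  2
  b 0  1  1  2  2  2  2
  e 0  1  2  2  3  3  3
  e 0  1  2  2  3  3  3
LCS: 'ebe'
LCS length = 3

3


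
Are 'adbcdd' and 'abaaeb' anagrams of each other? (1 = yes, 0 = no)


Sort characters of 'adbcdd': 'abcddd'
Sort characters of 'abaaeb': 'aaabbe'
Sorted forms differ -> they are NOT anagrams
Result: 0

0


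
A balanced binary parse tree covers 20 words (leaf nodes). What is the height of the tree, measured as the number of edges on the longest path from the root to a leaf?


In a balanced binary tree with n leaves the deepest leaf is ceil(log2(n)) edges below the root.
log2(20) = 4.3219
ceil(4.3219) = 5
height (edges) = 5

5


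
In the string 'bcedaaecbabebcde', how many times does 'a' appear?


Scanning 'bcedaaecbabebcde' for 'a':
  Position 4: 'a' -> MATCH (count: 1)
  Position 5: 'a' -> MATCH (count: 2)
  Position 9: 'a' -> MATCH (count: 3)
Total occurrences of 'a': 3

3


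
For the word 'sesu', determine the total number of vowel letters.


Scanning each character of 'sesu':
  Position 1: 's' -> consonant (running count: 0)
  Position 2: 'e' -> vowel (running count: 1)
  Position 3: 's' -> consonant (running count: 1)
  Position 4: 'u' -> vowel (running count: 2)
Total vowels: 2

2


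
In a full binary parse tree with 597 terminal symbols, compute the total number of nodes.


Leaf nodes (terminals): 597
Internal nodes = n - 1 = 597 - 1 = 596
Total = leaves + internal = 597 + 596 = 1193

1193


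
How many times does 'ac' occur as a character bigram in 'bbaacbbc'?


Scanning 'bbaacbbc' for bigram 'ac':
  Position 0: 'bb' -> no
  Position 1: 'ba' -> no
  Position 2: 'aa' -> no
  Position 3: 'ac' -> MATCH
  Position 4: 'cb' -> no
  Position 5: 'bb' -> no
  Position 6: 'bc' -> no
Total matches: 1

1


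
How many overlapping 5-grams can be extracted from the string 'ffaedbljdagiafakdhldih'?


String 'ffaedbljdagiafakdhldih' has length L = 22.
Number of overlapping n-grams = L - n + 1
Substituting: 22 - 5 + 1 = 18

18


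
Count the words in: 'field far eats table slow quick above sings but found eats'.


Counting words by splitting on spaces:
  Word 1: 'field'
  Word 2: 'far'
  Word 3: 'eats'
  Word 4: 'table'
  Word 5: 'slow'
  Word 6: 'quick'
  Word 7: 'above'
  Word 8: 'sings'
  Word 9: 'but'
  Word 10: 'found'
  Word 11: 'eats'
Total words: 11

11


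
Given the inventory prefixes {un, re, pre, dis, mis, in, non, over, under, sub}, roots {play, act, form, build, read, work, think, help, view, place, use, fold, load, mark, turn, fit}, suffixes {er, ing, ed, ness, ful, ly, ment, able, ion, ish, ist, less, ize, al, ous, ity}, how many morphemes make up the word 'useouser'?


Segmenting 'useouser' against the inventory:
  'use' -> root (morpheme 1)
  'ous' -> suffix (morpheme 2)
  'er' -> suffix (morpheme 3)
Total morphemes: 3

3


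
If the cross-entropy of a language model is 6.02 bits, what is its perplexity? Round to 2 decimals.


Perplexity formula: PP = 2^H
H = 6.02
PP = 2^6.02
Decompose: 2^6.02 = 2^6 * 2^0.02
2^6 = 64, 2^0.02 ~ 1.0139595
PP ~ 64 * 1.0139595 = 64.8934080
Rounded to 2 decimals: 64.89

64.89


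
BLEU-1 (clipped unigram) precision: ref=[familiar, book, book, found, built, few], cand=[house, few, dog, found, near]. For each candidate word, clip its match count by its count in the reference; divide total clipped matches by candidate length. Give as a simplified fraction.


Reference word counts: {'book': 2, 'built': 1, 'familiar': 1, 'few': 1, 'found': 1}
Checking each candidate word (with clipping):
  'house' -> not in reference -> no match (matches: 0)
  'few' -> in reference (ref count 1, used 1/1) -> match (matches: 1)
  'dog' -> not in reference -> no match (matches: 1)
  'found' -> in reference (ref count 1, used 1/1) -> match (matches: 2)
  'near' -> not in reference -> no match (matches: 2)
Clipped matches: 2, Candidate length: 5
Precision = 2/5

2/5


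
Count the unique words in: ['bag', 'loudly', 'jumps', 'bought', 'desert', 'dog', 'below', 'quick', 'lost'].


Listing all tokens and tracking unique types:
  Token 1: 'bag' -> NEW (unique so far: 1)
  Token 2: 'loudly' -> NEW (unique so far: 2)
  Token 3: 'jumps' -> NEW (unique so far: 3)
  Token 4: 'bought' -> NEW (unique so far: 4)
  Token 5: 'desert' -> NEW (unique so far: 5)
  Token 6: 'dog' -> NEW (unique so far: 6)
  Token 7: 'below' -> NEW (unique so far: 7)
  Token 8: 'quick' -> NEW (unique so far: 8)
  Token 9: 'lost' -> NEW (unique so far: 9)
Unique types: ('bag', 'below', 'bought', 'desert', 'dog', 'jumps', 'lost', 'loudly', 'quick')
Vocabulary size: 9

9


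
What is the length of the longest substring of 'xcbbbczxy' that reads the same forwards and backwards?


Scanning 'xcbbbczxy' for palindromic substrings.
Substring at positions 1-5: 'cbbbc'.
Check: reverse('cbbbc') = 'cbbbc' -> palindrome confirmed.
Neighbouring characters ('x' / 'z') break symmetry, so it cannot extend further.
No longer palindromic substring exists; longest length = 5

5


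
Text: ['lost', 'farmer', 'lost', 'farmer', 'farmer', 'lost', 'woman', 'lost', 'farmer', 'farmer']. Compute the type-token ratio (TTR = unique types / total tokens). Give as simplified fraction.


Tokens: 10
Unique types: ('farmer', 'lost', 'woman') = 3
TTR = 3/10
Already in lowest terms.

3/10


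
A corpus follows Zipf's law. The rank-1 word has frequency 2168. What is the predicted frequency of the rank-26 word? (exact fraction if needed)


Zipf's law: freq(rank) = f1 / rank
f1 = 2168, rank = 26
freq = 2168 / 26
GCD(2168, 26) = 2
Simplified: 1084/13

1084/13


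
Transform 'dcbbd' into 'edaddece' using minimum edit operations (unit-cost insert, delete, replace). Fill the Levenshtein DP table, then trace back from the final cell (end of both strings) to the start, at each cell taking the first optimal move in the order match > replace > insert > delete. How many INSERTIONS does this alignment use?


Edit distance = 7. Backtracking from cell (5, 8) with preference match > replace > insert > delete,
then listing the resulting alignment 'dcbbd' -> 'edaddece' left to right:
  Step 1: insert 'e' [insertion #1]
  Step 2: insert 'd' [insertion #2]
  Step 3: insert 'a' [insertion #3]
  Step 4: keep 'd'
  Step 5: replace c->d
  Step 6: replace b->e
  Step 7: replace b->c
  Step 8: replace d->e
Total insertions: 3

3


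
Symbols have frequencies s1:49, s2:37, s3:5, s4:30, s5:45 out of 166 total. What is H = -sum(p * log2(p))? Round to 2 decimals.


Computing entropy H = -sum(p_i * log2(p_i)):
  s1: p = 49/166 = 0.2952, -p*log2(p) = 0.5196
  s2: p = 37/166 = 0.2229, -p*log2(p) = 0.4827
  s3: p = 5/166 = 0.0301, -p*log2(p) = 0.1522
  s4: p = 30/166 = 0.1807, -p*log2(p) = 0.4461
  s5: p = 45/166 = 0.2711, -p*log2(p) = 0.5105
H = sum of terms = 2.1111
Rounded to 2 decimals: 2.11

2.11


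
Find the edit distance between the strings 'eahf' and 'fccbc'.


Building DP table for s1='eahf' (len 4) and s2='fccbc' (len 5):
       f  c  c  b  c
    0  1  2  3  4  5
  e 1  1  2  3  4  5
  a 2  2  2  3  4  5
  h 3  3  3  3  4  5
  f 4  3  4  4  4  5
Edit distance = dp[4][5] = 5

5


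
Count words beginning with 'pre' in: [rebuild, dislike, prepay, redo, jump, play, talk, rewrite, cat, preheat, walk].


Checking each word for prefix 'pre':
  'rebuild' -> no (count: 0)
  'dislike' -> no (count: 0)
  'prepay' -> YES, starts with 'pre' (count: 1)
  'redo' -> no (count: 1)
  'jump' -> no (count: 1)
  'play' -> no (count: 1)
  'talk' -> no (count: 1)
  'rewrite' -> no (count: 1)
  'cat' -> no (count: 1)
  'preheat' -> YES, starts with 'pre' (count: 2)
  'walk' -> no (count: 2)
Total with prefix 'pre': 2

2


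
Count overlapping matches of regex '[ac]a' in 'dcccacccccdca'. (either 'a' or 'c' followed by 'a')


Pattern: [ac]a means either 'a' or 'c' followed by 'a'.
Scanning 'dcccacccccdca' position-by-position:
  Pos 0: window 'dc' -> no
  Pos 1: window 'cc' -> no
  Pos 2: window 'cc' -> no
  Pos 3: window 'ca' -> MATCH
  Pos 4: window 'ac' -> no
  Pos 5: window 'cc' -> no
  Pos 6: window 'cc' -> no
  Pos 7: window 'cc' -> no
  Pos 8: window 'cc' -> no
  Pos 9: window 'cd' -> no
  Pos 10: window 'dc' -> no
  Pos 11: window 'ca' -> MATCH
  Pos 12: window 'a' -> no
Total matches: 2

2


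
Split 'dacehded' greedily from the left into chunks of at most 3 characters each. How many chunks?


'dacehded' has 8 characters.
Chunking with max size 3:
  Chunk 1: 'dac' (positions 0-2)
  Chunk 2: 'ehd' (positions 3-5)
  Chunk 3: 'ed' (positions 6-7)
Total chunks: ceil(8 / 3) = 3

3


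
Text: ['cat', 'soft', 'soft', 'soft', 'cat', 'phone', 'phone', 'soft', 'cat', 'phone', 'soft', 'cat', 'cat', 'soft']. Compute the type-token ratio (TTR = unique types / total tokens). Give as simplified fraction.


Tokens: 14
Unique types: ('cat', 'phone', 'soft') = 3
TTR = 3/14
Already in lowest terms.

3/14


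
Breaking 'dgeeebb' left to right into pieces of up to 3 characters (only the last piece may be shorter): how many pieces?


'dgeeebb' has 7 characters.
Chunking with max size 3:
  Chunk 1: 'dge' (positions 0-2)
  Chunk 2: 'eeb' (positions 3-5)
  Chunk 3: 'b' (positions 6-6)
Total chunks: ceil(7 / 3) = 3

3


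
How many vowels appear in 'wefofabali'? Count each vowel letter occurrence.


Scanning each character of 'wefofabali':
  Position 1: 'w' -> consonant (running count: 0)
  Position 2: 'e' -> vowel (running count: 1)
  Position 3: 'f' -> consonant (running count: 1)
  Position 4: 'o' -> vowel (running count: 2)
  Position 5: 'f' -> consonant (running count: 2)
  Position 6: 'a' -> vowel (running count: 3)
  Position 7: 'b' -> consonant (running count: 3)
  Position 8: 'a' -> vowel (running count: 4)
  Position 9: 'l' -> consonant (running count: 4)
  Position 10: 'i' -> vowel (running count: 5)
Total vowels: 5

5


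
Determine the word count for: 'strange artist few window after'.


Counting words by splitting on spaces:
  Word 1: 'strange'
  Word 2: 'artist'
  Word 3: 'few'
  Word 4: 'window'
  Word 5: 'after'
Total words: 5

5


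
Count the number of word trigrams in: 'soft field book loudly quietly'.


Word trigrams from [5] words:
  Trigram 1: (soft field book)
  Trigram 2: (field book loudly)
  Trigram 3: (book loudly quietly)
Total word trigrams: 5 - 2 = 3

3


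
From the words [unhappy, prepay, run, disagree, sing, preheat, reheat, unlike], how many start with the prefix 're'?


Checking each word for prefix 're':
  'unhappy' -> no (count: 0)
  'prepay' -> no (count: 0)
  'run' -> no (count: 0)
  'disagree' -> no (count: 0)
  'sing' -> no (count: 0)
  'preheat' -> no (count: 0)
  'reheat' -> YES, starts with 're' (count: 1)
  'unlike' -> no (count: 1)
Total with prefix 're': 1

1


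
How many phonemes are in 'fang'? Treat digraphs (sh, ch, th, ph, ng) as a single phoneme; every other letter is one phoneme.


Parsing 'fang' greedily, digraphs first:
  'f' -> consonant phoneme (phonemes so far: 1)
  'a' -> vowel phoneme (phonemes so far: 2)
  'ng' -> digraph (1 consonant phoneme) (phonemes so far: 3)
Total phonemes: 3

3


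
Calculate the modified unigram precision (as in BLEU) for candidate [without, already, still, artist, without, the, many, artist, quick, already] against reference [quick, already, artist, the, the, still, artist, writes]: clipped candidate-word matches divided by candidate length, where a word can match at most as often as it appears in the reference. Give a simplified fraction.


Reference word counts: {'already': 1, 'artist': 2, 'quick': 1, 'still': 1, 'the': 2, 'writes': 1}
Checking each candidate word (with clipping):
  'without' -> not in reference -> no match (matches: 0)
  'already' -> in reference (ref count 1, used 1/1) -> match (matches: 1)
  'still' -> in reference (ref count 1, used 1/1) -> match (matches: 2)
  'artist' -> in reference (ref count 2, used 1/2) -> match (matches: 3)
  'without' -> not in reference -> no match (matches: 3)
  'the' -> in reference (ref count 2, used 1/2) -> match (matches: 4)
  'many' -> not in reference -> no match (matches: 4)
  'artist' -> in reference (ref count 2, used 2/2) -> match (matches: 5)
  'quick' -> in reference (ref count 1, used 1/1) -> match (matches: 6)
  'already' -> ref count 1 already used up (1/1) -> clipped, no match (matches: 6)
Clipped matches: 6, Candidate length: 10
Precision = 6/10 = 3/5

3/5


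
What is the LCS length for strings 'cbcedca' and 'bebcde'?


DP table for LCS of 'cbcedca' and 'bebcde':
       b  e  b  c  d  e
    0  0  0  0  0  0  0
  c 0  0  0  0  1  1  1
  b 0  1  1  1  1  1  1
  c 0  1  1  1  2  2  2
  e 0  1  2  2  2  2  3
  d 0  1  2  2  2  3  3
  c 0  1  2  2  3  3  3
  a 0  1  2  2  3  3  3
LCS: 'bce'
LCS length = 3

3


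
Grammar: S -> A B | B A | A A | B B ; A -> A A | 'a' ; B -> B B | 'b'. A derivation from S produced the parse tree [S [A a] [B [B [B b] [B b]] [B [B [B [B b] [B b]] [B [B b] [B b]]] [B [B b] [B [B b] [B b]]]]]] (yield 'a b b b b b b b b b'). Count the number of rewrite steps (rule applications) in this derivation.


Every bracketed nonterminal node [X ...] in the tree is produced by exactly one rule application.
Reading the tree off as a leftmost derivation:
  Step 1: S  =>  A B   (applied S -> A B)
  Step 2: A B  =>  a B   (applied A -> a)
  Step 3: a B  =>  a B B   (applied B -> B B)
  Step 4: a B B  =>  a B B B   (applied B -> B B)
  Step 5: a B B B  =>  a b B B   (applied B -> b)
  Step 6: a b B B  =>  a b b B   (applied B -> b)
  Step 7: a b b B  =>  a b b B B   (applied B -> B B)
  Step 8: a b b B B  =>  a b b B B B   (applied B -> B B)
  Step 9: a b b B B B  =>  a b b B B B B   (applied B -> B B)
  Step 10: a b b B B B B  =>  a b b b B B B   (applied B -> b)
  Step 11: a b b b B B B  =>  a b b b b B B   (applied B -> b)
  Step 12: a b b b b B B  =>  a b b b b B B B   (applied B -> B B)
  Step 13: a b b b b B B B  =>  a b b b b b B B   (applied B -> b)
  Step 14: a b b b b b B B  =>  a b b b b b b B   (applied B -> b)
  Step 15: a b b b b b b B  =>  a b b b b b b B B   (applied B -> B B)
  Step 16: a b b b b b b B B  =>  a b b b b b b b B   (applied B -> b)
  Step 17: a b b b b b b b B  =>  a b b b b b b b B B   (applied B -> B B)
  Step 18: a b b b b b b b B B  =>  a b b b b b b b b B   (applied B -> b)
  Step 19: a b b b b b b b b B  =>  a b b b b b b b b b   (applied B -> b)
Final yield: a b b b b b b b b b
Total rewrite steps: 19

19


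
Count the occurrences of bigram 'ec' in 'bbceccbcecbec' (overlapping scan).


Scanning 'bbceccbcecbec' for bigram 'ec':
  Position 0: 'bb' -> no
  Position 1: 'bc' -> no
  Position 2: 'ce' -> no
  Position 3: 'ec' -> MATCH
  Position 4: 'cc' -> no
  Position 5: 'cb' -> no
  Position 6: 'bc' -> no
  Position 7: 'ce' -> no
  Position 8: 'ec' -> MATCH
  Position 9: 'cb' -> no
  Position 10: 'be' -> no
  Position 11: 'ec' -> MATCH
Total matches: 3

3


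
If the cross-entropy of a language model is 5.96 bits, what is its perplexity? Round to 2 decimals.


Perplexity formula: PP = 2^H
H = 5.96
PP = 2^5.96
Decompose: 2^5.96 = 2^5 * 2^0.96
2^5 = 32, 2^0.96 ~ 1.9453099
PP ~ 32 * 1.9453099 = 62.2499168
Rounded to 2 decimals: 62.25

62.25


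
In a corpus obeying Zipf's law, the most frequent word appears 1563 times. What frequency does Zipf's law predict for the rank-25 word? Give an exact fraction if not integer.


Zipf's law: freq(rank) = f1 / rank
f1 = 1563, rank = 25
freq = 1563 / 25
GCD(1563, 25) = 1
Simplified: 1563/25

1563/25


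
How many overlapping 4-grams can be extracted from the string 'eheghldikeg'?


String 'eheghldikeg' has length L = 11.
Number of overlapping n-grams = L - n + 1
Substituting: 11 - 4 + 1 = 8

8


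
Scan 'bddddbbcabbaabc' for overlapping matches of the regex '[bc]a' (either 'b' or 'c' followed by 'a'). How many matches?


Pattern: [bc]a means either 'b' or 'c' followed by 'a'.
Scanning 'bddddbbcabbaabc' position-by-position:
  Pos 0: window 'bd' -> no
  Pos 1: window 'dd' -> no
  Pos 2: window 'dd' -> no
  Pos 3: window 'dd' -> no
  Pos 4: window 'db' -> no
  Pos 5: window 'bb' -> no
  Pos 6: window 'bc' -> no
  Pos 7: window 'ca' -> MATCH
  Pos 8: window 'ab' -> no
  Pos 9: window 'bb' -> no
  Pos 10: window 'ba' -> MATCH
  Pos 11: window 'aa' -> no
  Pos 12: window 'ab' -> no
  Pos 13: window 'bc' -> no
  Pos 14: window 'c' -> no
Total matches: 2

2


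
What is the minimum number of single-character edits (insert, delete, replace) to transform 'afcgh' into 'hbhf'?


Building DP table for s1='afcgh' (len 5) and s2='hbhf' (len 4):
       h  b  h  f
    0  1  2  3  4
  a 1  1  2  3  4
  f 2  2  2  3  3
  c 3  3  3  3  4
  g 4  4  4  4  4
  h 5  4  5  4  5
Edit distance = dp[5][4] = 5

5


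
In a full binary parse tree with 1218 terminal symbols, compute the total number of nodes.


Leaf nodes (terminals): 1218
Internal nodes = n - 1 = 1218 - 1 = 1217
Total = leaves + internal = 1218 + 1217 = 2435

2435


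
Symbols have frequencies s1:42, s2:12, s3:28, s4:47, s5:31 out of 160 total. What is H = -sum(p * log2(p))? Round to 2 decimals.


Computing entropy H = -sum(p_i * log2(p_i)):
  s1: p = 42/160 = 0.2625, -p*log2(p) = 0.5065
  s2: p = 12/160 = 0.0750, -p*log2(p) = 0.2803
  s3: p = 28/160 = 0.1750, -p*log2(p) = 0.4401
  s4: p = 47/160 = 0.2938, -p*log2(p) = 0.5192
  s5: p = 31/160 = 0.1938, -p*log2(p) = 0.4587
H = sum of terms = 2.2048
Rounded to 2 decimals: 2.20

2.20


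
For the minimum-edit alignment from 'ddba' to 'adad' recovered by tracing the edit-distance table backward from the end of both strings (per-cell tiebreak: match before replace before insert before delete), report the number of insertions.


Edit distance = 3. Backtracking from cell (4, 4) with preference match > replace > insert > delete,
then listing the resulting alignment 'ddba' -> 'adad' left to right:
  Step 1: replace d->a
  Step 2: keep 'd'
  Step 3: replace b->a
  Step 4: replace a->d
Total insertions: 0

0


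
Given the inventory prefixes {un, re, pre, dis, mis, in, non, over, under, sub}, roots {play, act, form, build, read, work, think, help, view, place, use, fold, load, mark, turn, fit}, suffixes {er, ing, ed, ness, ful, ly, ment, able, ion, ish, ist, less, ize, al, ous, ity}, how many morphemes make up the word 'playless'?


Segmenting 'playless' against the inventory:
  'play' -> root (morpheme 1)
  'less' -> suffix (morpheme 2)
Total morphemes: 2

2


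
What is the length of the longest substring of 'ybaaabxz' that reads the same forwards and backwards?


Scanning 'ybaaabxz' for palindromic substrings.
Substring at positions 1-5: 'baaab'.
Check: reverse('baaab') = 'baaab' -> palindrome confirmed.
Neighbouring characters ('y' / 'x') break symmetry, so it cannot extend further.
No longer palindromic substring exists; longest length = 5

5


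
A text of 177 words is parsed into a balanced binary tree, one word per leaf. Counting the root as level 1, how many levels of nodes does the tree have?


In a balanced binary tree with n leaves the deepest leaf is ceil(log2(n)) edges below the root,
so counting node levels inclusive of root and leaves gives ceil(log2(n)) + 1 levels.
log2(177) = 7.4676
ceil(7.4676) = 8
levels = 8 + 1 = 9

9


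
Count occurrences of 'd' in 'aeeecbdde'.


Scanning 'aeeecbdde' for 'd':
  Position 6: 'd' -> MATCH (count: 1)
  Position 7: 'd' -> MATCH (count: 2)
Total occurrences of 'd': 2

2


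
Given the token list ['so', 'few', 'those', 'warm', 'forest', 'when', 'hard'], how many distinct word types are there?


Listing all tokens and tracking unique types:
  Token 1: 'so' -> NEW (unique so far: 1)
  Token 2: 'few' -> NEW (unique so far: 2)
  Token 3: 'those' -> NEW (unique so far: 3)
  Token 4: 'warm' -> NEW (unique so far: 4)
  Token 5: 'forest' -> NEW (unique so far: 5)
  Token 6: 'when' -> NEW (unique so far: 6)
  Token 7: 'hard' -> NEW (unique so far: 7)
Unique types: ('few', 'forest', 'hard', 'so', 'those', 'warm', 'when')
Vocabulary size: 7

7


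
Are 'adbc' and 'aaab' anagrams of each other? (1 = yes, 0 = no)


Sort characters of 'adbc': 'abcd'
Sort characters of 'aaab': 'aaab'
Sorted forms differ -> they are NOT anagrams
Result: 0

0


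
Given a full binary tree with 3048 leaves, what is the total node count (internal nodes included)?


Leaf nodes (terminals): 3048
Internal nodes = n - 1 = 3048 - 1 = 3047
Total = leaves + internal = 3048 + 3047 = 6095

6095


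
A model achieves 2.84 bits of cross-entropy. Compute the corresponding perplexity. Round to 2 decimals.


Perplexity formula: PP = 2^H
H = 2.84
PP = 2^2.84
Decompose: 2^2.84 = 2^2 * 2^0.84
2^2 = 4, 2^0.84 ~ 1.7900501
PP ~ 4 * 1.7900501 = 7.1602004
Rounded to 2 decimals: 7.16

7.16


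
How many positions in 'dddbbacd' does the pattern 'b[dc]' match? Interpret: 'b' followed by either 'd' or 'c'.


Pattern: b[dc] means 'b' followed by either 'd' or 'c'.
Scanning 'dddbbacd' position-by-position:
  Pos 0: window 'dd' -> no
  Pos 1: window 'dd' -> no
  Pos 2: window 'db' -> no
  Pos 3: window 'bb' -> no
  Pos 4: window 'ba' -> no
  Pos 5: window 'ac' -> no
  Pos 6: window 'cd' -> no
  Pos 7: window 'd' -> no
Total matches: 0

0


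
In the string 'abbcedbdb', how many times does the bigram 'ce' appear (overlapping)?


Scanning 'abbcedbdb' for bigram 'ce':
  Position 0: 'ab' -> no
  Position 1: 'bb' -> no
  Position 2: 'bc' -> no
  Position 3: 'ce' -> MATCH
  Position 4: 'ed' -> no
  Position 5: 'db' -> no
  Position 6: 'bd' -> no
  Position 7: 'db' -> no
Total matches: 1

1


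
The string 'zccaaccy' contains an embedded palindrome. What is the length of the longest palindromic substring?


Scanning 'zccaaccy' for palindromic substrings.
Substring at positions 1-6: 'ccaacc'.
Check: reverse('ccaacc') = 'ccaacc' -> palindrome confirmed.
Neighbouring characters ('z' / 'y') break symmetry, so it cannot extend further.
No longer palindromic substring exists; longest length = 6

6


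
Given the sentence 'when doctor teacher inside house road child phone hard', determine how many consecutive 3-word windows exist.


Word trigrams from [9] words:
  Trigram 1: (when doctor teacher)
  Trigram 2: (doctor teacher inside)
  Trigram 3: (teacher inside house)
  Trigram 4: (inside house road)
  Trigram 5: (house road child)
  Trigram 6: (road child phone)
  Trigram 7: (child phone hard)
Total word trigrams: 9 - 2 = 7

7


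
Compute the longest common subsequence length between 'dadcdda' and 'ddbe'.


DP table for LCS of 'dadcdda' and 'ddbe':
       d  d  b  e
    0  0  0  0  0
  d 0  1  1  1  1
  a 0  1  1  1  1
  d 0  1  2  2  2
  c 0  1  2  2  2
  d 0  1  2  2  2
  d 0  1  2  2  2
  a 0  1  2  2  2
LCS: 'dd'
LCS length = 2

2


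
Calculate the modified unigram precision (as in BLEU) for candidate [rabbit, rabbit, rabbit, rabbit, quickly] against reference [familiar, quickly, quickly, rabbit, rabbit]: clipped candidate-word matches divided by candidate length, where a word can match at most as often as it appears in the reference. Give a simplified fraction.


Reference word counts: {'familiar': 1, 'quickly': 2, 'rabbit': 2}
Checking each candidate word (with clipping):
  'rabbit' -> in reference (ref count 2, used 1/2) -> match (matches: 1)
  'rabbit' -> in reference (ref count 2, used 2/2) -> match (matches: 2)
  'rabbit' -> ref count 2 already used up (2/2) -> clipped, no match (matches: 2)
  'rabbit' -> ref count 2 already used up (2/2) -> clipped, no match (matches: 2)
  'quickly' -> in reference (ref count 2, used 1/2) -> match (matches: 3)
Clipped matches: 3, Candidate length: 5
Precision = 3/5

3/5


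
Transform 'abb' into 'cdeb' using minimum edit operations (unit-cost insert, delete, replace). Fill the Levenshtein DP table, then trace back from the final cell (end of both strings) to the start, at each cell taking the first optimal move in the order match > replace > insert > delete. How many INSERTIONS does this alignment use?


Edit distance = 3. Backtracking from cell (3, 4) with preference match > replace > insert > delete,
then listing the resulting alignment 'abb' -> 'cdeb' left to right:
  Step 1: insert 'c' [insertion #1]
  Step 2: replace a->d
  Step 3: replace b->e
  Step 4: keep 'b'
Total insertions: 1

1


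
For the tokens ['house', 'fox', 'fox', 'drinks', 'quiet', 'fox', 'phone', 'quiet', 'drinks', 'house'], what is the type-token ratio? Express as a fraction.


Tokens: 10
Unique types: ('drinks', 'fox', 'house', 'phone', 'quiet') = 5
TTR = 5/10
Simplify: divide both by 5 -> 1/2
TTR = 1/2

1/2
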